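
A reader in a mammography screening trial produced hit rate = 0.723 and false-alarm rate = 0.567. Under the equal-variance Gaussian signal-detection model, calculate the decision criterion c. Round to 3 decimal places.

Φ⁻¹(0.723) = 0.5918, Φ⁻¹(0.567) = 0.1687
c = −½·[z(H) + z(FA)] = −0.5 × (0.5918 + 0.1687) = -0.38025

c = -0.380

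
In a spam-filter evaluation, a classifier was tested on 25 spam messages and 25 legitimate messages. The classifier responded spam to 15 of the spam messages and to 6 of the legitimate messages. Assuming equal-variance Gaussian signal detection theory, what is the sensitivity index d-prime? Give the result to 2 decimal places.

d-prime = 0.96

H = 15/25 = 0.6000
FA = 6/25 = 0.2400
Φ⁻¹(H) = 0.253
Φ⁻¹(FA) = -0.706
d' = z(H) − z(FA) = 0.253 − (-0.706) = 0.959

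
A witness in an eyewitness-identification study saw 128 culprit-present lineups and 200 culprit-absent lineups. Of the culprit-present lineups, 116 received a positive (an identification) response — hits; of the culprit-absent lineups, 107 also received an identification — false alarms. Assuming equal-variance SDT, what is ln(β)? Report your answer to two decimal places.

H = 116/128 = 0.9062
FA = 107/200 = 0.5350
Φ⁻¹(H) = Φ⁻¹(0.9062) = 1.318
Φ⁻¹(FA) = Φ⁻¹(0.5350) = 0.088
ln β = −½·[z(H)² − z(FA)²] = −0.5 × (1.737 − 0.008) = -0.8645

ln β = -0.86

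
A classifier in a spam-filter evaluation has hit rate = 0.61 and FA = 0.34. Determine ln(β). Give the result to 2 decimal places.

Φ⁻¹(H) = Φ⁻¹(0.61) = 0.279
Φ⁻¹(FA) = Φ⁻¹(0.34) = -0.412
ln β = −½·[z(H)² − z(FA)²] = −0.5 × (0.078 − 0.170) = 0.046

ln β = 0.05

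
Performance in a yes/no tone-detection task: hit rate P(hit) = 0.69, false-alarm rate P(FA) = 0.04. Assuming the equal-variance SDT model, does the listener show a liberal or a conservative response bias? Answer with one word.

z(H) = 0.496, z(FA) = -1.751
c = −½·(z(H) + z(FA)) = 0.6275
c > 0 → conservative criterion (biased toward responding “no”).

conservative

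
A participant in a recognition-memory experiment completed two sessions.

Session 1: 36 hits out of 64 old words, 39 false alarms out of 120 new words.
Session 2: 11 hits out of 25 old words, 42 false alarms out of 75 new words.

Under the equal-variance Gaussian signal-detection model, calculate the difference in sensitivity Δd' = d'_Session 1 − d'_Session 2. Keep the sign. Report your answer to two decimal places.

Δd' = 0.91

Session 1: z(0.5625) = 0.157, z(0.3250) = -0.454, d' = 0.611
Session 2: z(0.4400) = -0.151, z(0.5600) = 0.151, d' = -0.302
Δd' = d'_Session 1 − d'_Session 2 = 0.611 − (-0.302) = 0.913
Session 1 has the higher sensitivity.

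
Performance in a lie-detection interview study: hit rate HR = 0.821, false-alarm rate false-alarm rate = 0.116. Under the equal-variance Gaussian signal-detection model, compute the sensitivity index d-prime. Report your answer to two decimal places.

Φ⁻¹(0.821) = 0.919, Φ⁻¹(0.116) = -1.195
d' = z(H) − z(FA) = 0.919 − (-1.195) = 2.114

d-prime = 2.11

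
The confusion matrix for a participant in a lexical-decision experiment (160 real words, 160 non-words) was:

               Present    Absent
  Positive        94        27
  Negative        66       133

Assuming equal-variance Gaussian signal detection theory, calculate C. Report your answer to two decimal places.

C = 0.37

H = 94/160 = 0.5875
FA = 27/160 = 0.1688
z(H) = z(0.5875) = 0.221
z(FA) = z(0.1688) = -0.959
c = −½·[z(H) + z(FA)] = −0.5 × (0.221 + (-0.959)) = 0.369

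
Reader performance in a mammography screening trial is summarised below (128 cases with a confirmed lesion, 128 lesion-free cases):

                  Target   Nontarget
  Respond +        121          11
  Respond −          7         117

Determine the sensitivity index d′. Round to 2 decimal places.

d′ = 2.97

H = 121/128 = 0.9453
FA = 11/128 = 0.0859
Φ⁻¹(H) = 1.601
Φ⁻¹(FA) = -1.366
d' = z(H) − z(FA) = 1.601 − (-1.366) = 2.967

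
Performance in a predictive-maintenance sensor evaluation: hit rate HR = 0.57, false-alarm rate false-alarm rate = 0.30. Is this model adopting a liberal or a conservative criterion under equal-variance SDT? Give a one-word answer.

z(H) = 0.176, z(FA) = -0.524
c = −½·(z(H) + z(FA)) = 0.174
c > 0 → conservative criterion (biased toward responding “no”).

conservative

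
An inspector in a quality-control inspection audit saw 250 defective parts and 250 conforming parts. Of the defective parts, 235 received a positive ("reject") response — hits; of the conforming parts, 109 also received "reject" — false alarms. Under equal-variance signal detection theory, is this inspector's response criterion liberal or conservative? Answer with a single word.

z(H) = 1.555, z(FA) = -0.161
c = −½·(z(H) + z(FA)) = -0.697
c < 0 → liberal criterion (biased toward responding “yes”).

liberal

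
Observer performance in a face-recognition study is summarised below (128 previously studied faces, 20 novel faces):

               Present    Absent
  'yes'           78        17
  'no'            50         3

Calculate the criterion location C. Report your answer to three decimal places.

C = -0.657

H = 78/128 = 0.6094
FA = 17/20 = 0.8500
z(H) = 0.2778
z(FA) = 1.0364
c = −½·[z(H) + z(FA)] = −0.5 × (0.2778 + 1.0364) = -0.6571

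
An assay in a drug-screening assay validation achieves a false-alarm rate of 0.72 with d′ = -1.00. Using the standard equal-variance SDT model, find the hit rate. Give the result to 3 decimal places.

z(false-alarm rate) = z(0.72) = 0.5828
z(H) = z(FA) + d' = 0.5828 + (-1.00) = -0.4172
hit rate = Φ(-0.4172) = 0.3383

hit rate = 0.338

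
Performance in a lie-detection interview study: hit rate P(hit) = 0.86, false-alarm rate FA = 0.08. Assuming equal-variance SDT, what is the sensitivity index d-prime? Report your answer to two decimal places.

z(H) = z(0.86) = 1.0803
z(FA) = z(0.08) = -1.4051
d' = z(H) − z(FA) = 1.0803 − (-1.4051) = 2.4854

d-prime = 2.49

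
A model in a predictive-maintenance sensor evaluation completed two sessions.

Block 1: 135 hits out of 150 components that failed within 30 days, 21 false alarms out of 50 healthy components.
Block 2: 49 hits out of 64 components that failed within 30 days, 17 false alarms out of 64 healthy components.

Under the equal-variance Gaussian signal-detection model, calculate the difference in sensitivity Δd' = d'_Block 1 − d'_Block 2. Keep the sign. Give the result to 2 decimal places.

Block 1: z(0.9000) = 1.282, z(0.4200) = -0.202, d' = 1.484
Block 2: z(0.7656) = 0.724, z(0.2656) = -0.626, d' = 1.350
Δd' = d'_Block 1 − d'_Block 2 = 1.484 − 1.350 = 0.134
Block 1 has the higher sensitivity.

Δd' = 0.13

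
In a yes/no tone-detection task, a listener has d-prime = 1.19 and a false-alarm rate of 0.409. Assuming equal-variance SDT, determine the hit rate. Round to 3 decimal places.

hit rate = 0.831

z(false-alarm rate) = z(0.409) = -0.2301
z(H) = z(FA) + d' = -0.2301 + 1.19 = 0.9599
hit rate = Φ(0.9599) = 0.8314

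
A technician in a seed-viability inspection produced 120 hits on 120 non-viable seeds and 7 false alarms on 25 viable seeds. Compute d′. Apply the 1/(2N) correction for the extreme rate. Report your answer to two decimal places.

The hit rate is 120/120 = 1, so apply the 1/(2N) correction: H → 1 − 1/(2·120) = 0.99583.
z(H) = z(0.99583) = 2.638
z(FA) = z(0.28000) = -0.583
d' = 2.638 − (-0.583) = 3.221

d′ = 3.22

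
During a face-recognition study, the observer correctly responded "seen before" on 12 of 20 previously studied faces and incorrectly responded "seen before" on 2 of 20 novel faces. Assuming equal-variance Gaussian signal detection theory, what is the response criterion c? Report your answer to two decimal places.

c = 0.51

H = 12/20 = 0.6000
FA = 2/20 = 0.1000
z(H) = 0.253
z(FA) = -1.282
c = −½·[z(H) + z(FA)] = −0.5 × (0.253 + (-1.282)) = 0.5145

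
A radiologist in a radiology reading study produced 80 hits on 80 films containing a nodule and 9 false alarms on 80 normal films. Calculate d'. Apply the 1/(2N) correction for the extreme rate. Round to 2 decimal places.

d' = 3.71

The hit rate is 80/80 = 1, so apply the 1/(2N) correction: H → 1 − 1/(2·80) = 0.99375.
z(H) = z(0.99375) = 2.498
z(FA) = z(0.11250) = -1.213
d' = 2.498 − (-1.213) = 3.711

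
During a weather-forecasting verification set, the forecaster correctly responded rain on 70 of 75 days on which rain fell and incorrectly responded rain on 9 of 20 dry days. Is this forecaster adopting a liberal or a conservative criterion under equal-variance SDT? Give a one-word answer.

z(H) = 1.501, z(FA) = -0.126
c = −½·(z(H) + z(FA)) = -0.6875
c < 0 → liberal criterion (biased toward responding “yes”).

liberal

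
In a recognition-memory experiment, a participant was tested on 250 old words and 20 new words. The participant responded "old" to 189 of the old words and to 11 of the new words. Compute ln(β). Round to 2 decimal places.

H = 189/250 = 0.7560
FA = 11/20 = 0.5500
z(H) = z(0.7560) = 0.693
z(FA) = z(0.5500) = 0.126
ln β = −½·[z(H)² − z(FA)²] = −0.5 × (0.480 − 0.016) = -0.232

ln β = -0.23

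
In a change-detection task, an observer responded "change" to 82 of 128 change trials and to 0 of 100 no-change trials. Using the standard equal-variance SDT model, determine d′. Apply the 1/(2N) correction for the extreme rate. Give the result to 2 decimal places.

The false-alarm rate is 0/100 = 0, so apply the 1/(2N) correction: FA → 1/(2·100) = 0.00500.
z(H) = z(0.64062) = 0.360
z(FA) = z(0.00500) = -2.576
d' = 0.360 − (-2.576) = 2.936

d′ = 2.94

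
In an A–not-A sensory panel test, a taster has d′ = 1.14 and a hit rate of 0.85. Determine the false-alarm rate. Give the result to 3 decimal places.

false-alarm rate = 0.459

z(hit rate) = z(0.85) = 1.0364
z(FA) = z(H) − d' = 1.0364 − 1.14 = -0.1036
false-alarm rate = Φ(-0.1036) = 0.4587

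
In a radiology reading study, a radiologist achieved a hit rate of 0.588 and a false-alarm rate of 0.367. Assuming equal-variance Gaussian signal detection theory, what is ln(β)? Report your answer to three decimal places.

ln β = 0.033

z(H) = 0.2224
z(FA) = -0.3398
ln β = −½·[z(H)² − z(FA)²] = −0.5 × (0.0495 − 0.1155) = 0.0330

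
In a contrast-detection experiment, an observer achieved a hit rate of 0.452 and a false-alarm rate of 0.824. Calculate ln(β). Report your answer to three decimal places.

ln β = 0.426

z(H) = -0.1206
z(FA) = 0.9307
ln β = −½·[z(H)² − z(FA)²] = −0.5 × (0.0145 − 0.8662) = 0.42585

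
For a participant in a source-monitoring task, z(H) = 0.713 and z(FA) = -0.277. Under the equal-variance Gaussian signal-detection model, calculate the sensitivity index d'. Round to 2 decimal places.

d' = 0.99

d' = z(H) − z(FA) = 0.713 − (-0.277) = 0.990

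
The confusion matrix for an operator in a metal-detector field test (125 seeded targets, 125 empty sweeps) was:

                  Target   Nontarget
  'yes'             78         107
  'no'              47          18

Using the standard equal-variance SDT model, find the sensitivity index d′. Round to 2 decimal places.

H = 78/125 = 0.6240
FA = 107/125 = 0.8560
Φ⁻¹(H) = 0.316
Φ⁻¹(FA) = 1.063
d' = z(H) − z(FA) = 0.316 − 1.063 = -0.747

d′ = -0.75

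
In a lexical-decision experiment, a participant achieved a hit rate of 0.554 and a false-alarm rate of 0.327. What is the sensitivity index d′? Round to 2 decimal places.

z(H) = 0.136
z(FA) = -0.448
d' = z(H) − z(FA) = 0.136 − (-0.448) = 0.584

d′ = 0.58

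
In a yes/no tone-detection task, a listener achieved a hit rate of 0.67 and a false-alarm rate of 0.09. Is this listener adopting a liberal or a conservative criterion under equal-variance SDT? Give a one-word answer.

z(H) = 0.440, z(FA) = -1.341
c = −½·(z(H) + z(FA)) = 0.4505
c > 0 → conservative criterion (biased toward responding “no”).

conservative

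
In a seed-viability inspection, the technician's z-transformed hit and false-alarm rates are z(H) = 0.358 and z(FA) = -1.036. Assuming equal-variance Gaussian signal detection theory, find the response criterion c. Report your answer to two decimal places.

c = 0.34

c = −½·[z(H) + z(FA)] = −½·(0.358 + (-1.036)) = 0.339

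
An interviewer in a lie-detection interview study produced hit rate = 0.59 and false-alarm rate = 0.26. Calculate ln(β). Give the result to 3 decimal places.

z(H) = z(0.59) = 0.2275
z(FA) = z(0.26) = -0.6433
ln β = −½·[z(H)² − z(FA)²] = −0.5 × (0.0518 − 0.4138) = 0.1810

ln β = 0.181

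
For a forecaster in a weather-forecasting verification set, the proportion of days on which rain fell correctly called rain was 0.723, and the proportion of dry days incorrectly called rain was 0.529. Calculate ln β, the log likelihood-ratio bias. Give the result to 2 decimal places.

Φ⁻¹(H) = 0.592
Φ⁻¹(FA) = 0.073
ln β = −½·[z(H)² − z(FA)²] = −0.5 × (0.350 − 0.005) = -0.1725

ln β = -0.17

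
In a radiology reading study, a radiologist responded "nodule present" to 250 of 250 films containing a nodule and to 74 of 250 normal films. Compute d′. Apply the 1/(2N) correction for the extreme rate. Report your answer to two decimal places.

The hit rate is 250/250 = 1, so apply the 1/(2N) correction: H → 1 − 1/(2·250) = 0.99800.
z(H) = z(0.99800) = 2.878
z(FA) = z(0.29600) = -0.536
d' = 2.878 − (-0.536) = 3.414

d′ = 3.41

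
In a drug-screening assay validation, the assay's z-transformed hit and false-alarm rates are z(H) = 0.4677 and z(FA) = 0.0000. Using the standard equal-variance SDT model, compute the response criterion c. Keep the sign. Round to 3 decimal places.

c = -0.234

c = −½·[z(H) + z(FA)] = −½·(0.4677 + 0.0000) = -0.23385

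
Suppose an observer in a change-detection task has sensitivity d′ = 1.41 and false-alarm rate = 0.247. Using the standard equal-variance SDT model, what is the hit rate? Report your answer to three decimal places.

z(false-alarm rate) = z(0.247) = -0.6840
z(H) = z(FA) + d' = -0.6840 + 1.41 = 0.7260
hit rate = Φ(0.7260) = 0.7661

hit rate = 0.766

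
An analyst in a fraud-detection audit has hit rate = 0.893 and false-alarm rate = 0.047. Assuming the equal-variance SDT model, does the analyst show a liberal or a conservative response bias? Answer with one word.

conservative

z(H) = 1.243, z(FA) = -1.675
c = −½·(z(H) + z(FA)) = 0.216
c > 0 → conservative criterion (biased toward responding “no”).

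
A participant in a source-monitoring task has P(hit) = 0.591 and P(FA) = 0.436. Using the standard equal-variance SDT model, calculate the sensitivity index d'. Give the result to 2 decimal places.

d' = 0.39

z(H) = z(0.591) = 0.230
z(FA) = z(0.436) = -0.161
d' = z(H) − z(FA) = 0.230 − (-0.161) = 0.391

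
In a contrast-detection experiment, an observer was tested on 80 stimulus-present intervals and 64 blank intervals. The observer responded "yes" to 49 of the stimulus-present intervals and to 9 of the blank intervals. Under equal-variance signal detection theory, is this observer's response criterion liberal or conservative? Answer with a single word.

conservative

z(H) = 0.286, z(FA) = -1.078
c = −½·(z(H) + z(FA)) = 0.396
c > 0 → conservative criterion (biased toward responding “no”).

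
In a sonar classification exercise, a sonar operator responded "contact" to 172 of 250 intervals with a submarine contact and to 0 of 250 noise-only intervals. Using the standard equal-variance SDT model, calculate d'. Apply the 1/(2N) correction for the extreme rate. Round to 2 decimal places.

d' = 3.37

The false-alarm rate is 0/250 = 0, so apply the 1/(2N) correction: FA → 1/(2·250) = 0.00200.
z(H) = z(0.68800) = 0.490
z(FA) = z(0.00200) = -2.878
d' = 0.490 − (-2.878) = 3.368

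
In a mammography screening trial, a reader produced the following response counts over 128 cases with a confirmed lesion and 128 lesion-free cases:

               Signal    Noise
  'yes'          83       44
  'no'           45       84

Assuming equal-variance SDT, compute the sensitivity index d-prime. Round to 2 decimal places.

d-prime = 0.78

H = 83/128 = 0.6484
FA = 44/128 = 0.3438
z(H) = z(0.6484) = 0.3810
z(FA) = z(0.3438) = -0.4021
d' = z(H) − z(FA) = 0.3810 − (-0.4021) = 0.7831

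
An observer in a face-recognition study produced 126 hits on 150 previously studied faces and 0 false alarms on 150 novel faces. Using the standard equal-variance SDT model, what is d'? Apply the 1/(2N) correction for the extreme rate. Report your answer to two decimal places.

The false-alarm rate is 0/150 = 0, so apply the 1/(2N) correction: FA → 1/(2·150) = 0.00333.
z(H) = z(0.84000) = 0.994
z(FA) = z(0.00333) = -2.713
d' = 0.994 − (-2.713) = 3.707

d' = 3.71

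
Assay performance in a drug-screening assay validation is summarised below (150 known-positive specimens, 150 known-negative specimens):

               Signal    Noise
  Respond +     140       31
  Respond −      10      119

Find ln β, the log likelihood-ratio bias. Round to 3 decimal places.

H = 140/150 = 0.9333
FA = 31/150 = 0.2067
Φ⁻¹(0.9333) = 1.5008, Φ⁻¹(0.2067) = -0.8179
ln β = −½·[z(H)² − z(FA)²] = −0.5 × (2.2524 − 0.6690) = -0.7917

ln β = -0.792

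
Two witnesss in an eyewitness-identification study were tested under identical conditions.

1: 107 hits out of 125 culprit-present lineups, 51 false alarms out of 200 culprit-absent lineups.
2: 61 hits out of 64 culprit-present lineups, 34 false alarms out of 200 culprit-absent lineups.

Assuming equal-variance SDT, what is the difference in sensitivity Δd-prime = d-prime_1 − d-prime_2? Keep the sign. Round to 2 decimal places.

Δd-prime = -0.91

1: z(0.8560) = 1.063, z(0.2550) = -0.659, d' = 1.722
2: z(0.9531) = 1.676, z(0.1700) = -0.954, d' = 2.630
Δd' = d'_1 − d'_2 = 1.722 − 2.630 = -0.908
2 has the higher sensitivity.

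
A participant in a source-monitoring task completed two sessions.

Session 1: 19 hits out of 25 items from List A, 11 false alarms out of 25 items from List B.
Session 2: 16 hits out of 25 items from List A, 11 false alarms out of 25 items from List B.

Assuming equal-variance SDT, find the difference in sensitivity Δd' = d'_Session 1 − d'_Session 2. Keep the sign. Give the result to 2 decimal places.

Δd' = 0.35

Session 1: z(0.7600) = 0.706, z(0.4400) = -0.151, d' = 0.857
Session 2: z(0.6400) = 0.358, z(0.4400) = -0.151, d' = 0.509
Δd' = d'_Session 1 − d'_Session 2 = 0.857 − 0.509 = 0.348
Session 1 has the higher sensitivity.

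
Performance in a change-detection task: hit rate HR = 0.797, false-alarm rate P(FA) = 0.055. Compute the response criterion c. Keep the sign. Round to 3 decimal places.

c = 0.384

Φ⁻¹(H) = Φ⁻¹(0.797) = 0.8310
Φ⁻¹(FA) = Φ⁻¹(0.055) = -1.5982
c = −½·[z(H) + z(FA)] = −0.5 × (0.8310 + (-1.5982)) = 0.3836
c > 0: the observer has a conservative response bias.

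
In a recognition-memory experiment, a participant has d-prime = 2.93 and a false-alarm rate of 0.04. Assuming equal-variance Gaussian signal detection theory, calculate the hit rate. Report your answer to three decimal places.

hit rate = 0.881

z(false-alarm rate) = z(0.04) = -1.7507
z(H) = z(FA) + d' = -1.7507 + 2.93 = 1.1793
hit rate = Φ(1.1793) = 0.8809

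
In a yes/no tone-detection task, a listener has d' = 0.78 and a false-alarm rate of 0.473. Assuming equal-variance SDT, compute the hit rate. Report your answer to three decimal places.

hit rate = 0.762

z(false-alarm rate) = z(0.473) = -0.0677
z(H) = z(FA) + d' = -0.0677 + 0.78 = 0.7123
hit rate = Φ(0.7123) = 0.7619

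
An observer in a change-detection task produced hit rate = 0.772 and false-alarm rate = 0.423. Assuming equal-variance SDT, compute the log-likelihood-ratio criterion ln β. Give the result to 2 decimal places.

ln β = -0.26

z(H) = 0.745
z(FA) = -0.194
ln β = −½·[z(H)² − z(FA)²] = −0.5 × (0.555 − 0.038) = -0.2585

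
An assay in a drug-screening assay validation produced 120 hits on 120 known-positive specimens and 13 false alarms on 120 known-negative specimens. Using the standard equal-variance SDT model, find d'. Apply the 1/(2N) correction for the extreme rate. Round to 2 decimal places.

d' = 3.87

The hit rate is 120/120 = 1, so apply the 1/(2N) correction: H → 1 − 1/(2·120) = 0.99583.
z(H) = z(0.99583) = 2.638
z(FA) = z(0.10833) = -1.235
d' = 2.638 − (-1.235) = 3.873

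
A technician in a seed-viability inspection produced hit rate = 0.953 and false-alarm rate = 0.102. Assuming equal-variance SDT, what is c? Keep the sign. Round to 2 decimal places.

Φ⁻¹(H) = Φ⁻¹(0.953) = 1.6747
Φ⁻¹(FA) = Φ⁻¹(0.102) = -1.2702
c = −½·[z(H) + z(FA)] = −0.5 × (1.6747 + (-1.2702)) = -0.20225

c = -0.20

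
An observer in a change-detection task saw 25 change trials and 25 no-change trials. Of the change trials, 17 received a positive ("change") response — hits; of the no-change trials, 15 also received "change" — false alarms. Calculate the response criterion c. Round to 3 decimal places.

H = 17/25 = 0.6800
FA = 15/25 = 0.6000
z(H) = z(0.6800) = 0.4677
z(FA) = z(0.6000) = 0.2533
c = −½·[z(H) + z(FA)] = −0.5 × (0.4677 + 0.2533) = -0.3605

c = -0.361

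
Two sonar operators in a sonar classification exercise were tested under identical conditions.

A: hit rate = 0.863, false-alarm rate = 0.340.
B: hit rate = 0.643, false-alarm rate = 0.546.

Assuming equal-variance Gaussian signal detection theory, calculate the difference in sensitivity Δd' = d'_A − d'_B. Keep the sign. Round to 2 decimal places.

A: z(0.863) = 1.094, z(0.340) = -0.412, d' = 1.506
B: z(0.643) = 0.366, z(0.546) = 0.116, d' = 0.250
Δd' = d'_A − d'_B = 1.506 − 0.250 = 1.256
A has the higher sensitivity.

Δd' = 1.26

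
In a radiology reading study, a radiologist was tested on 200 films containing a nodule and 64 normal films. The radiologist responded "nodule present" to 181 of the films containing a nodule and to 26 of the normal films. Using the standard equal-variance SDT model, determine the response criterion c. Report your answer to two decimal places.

c = -0.54

H = 181/200 = 0.9050
FA = 26/64 = 0.4062
Φ⁻¹(H) = 1.311
Φ⁻¹(FA) = -0.237
c = −½·[z(H) + z(FA)] = −0.5 × (1.311 + (-0.237)) = -0.537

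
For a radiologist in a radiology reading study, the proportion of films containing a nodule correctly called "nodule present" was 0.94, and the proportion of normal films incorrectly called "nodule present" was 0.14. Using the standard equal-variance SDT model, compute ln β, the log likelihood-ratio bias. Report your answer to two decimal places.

Φ⁻¹(H) = 1.555
Φ⁻¹(FA) = -1.080
ln β = −½·[z(H)² − z(FA)²] = −0.5 × (2.418 − 1.166) = -0.626

ln β = -0.63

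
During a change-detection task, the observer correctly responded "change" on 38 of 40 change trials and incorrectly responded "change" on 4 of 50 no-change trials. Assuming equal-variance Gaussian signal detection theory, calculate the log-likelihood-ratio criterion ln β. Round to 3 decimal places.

ln β = -0.366

H = 38/40 = 0.9500
FA = 4/50 = 0.0800
z(H) = z(0.9500) = 1.6449
z(FA) = z(0.0800) = -1.4051
ln β = −½·[z(H)² − z(FA)²] = −0.5 × (2.7057 − 1.9743) = -0.3657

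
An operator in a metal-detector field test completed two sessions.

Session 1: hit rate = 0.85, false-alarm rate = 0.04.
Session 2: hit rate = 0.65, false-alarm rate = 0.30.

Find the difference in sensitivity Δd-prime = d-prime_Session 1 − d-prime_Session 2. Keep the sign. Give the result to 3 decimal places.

Session 1: z(0.85) = 1.0364, z(0.04) = -1.7507, d' = 2.7871
Session 2: z(0.65) = 0.3853, z(0.30) = -0.5244, d' = 0.9097
Δd' = d'_Session 1 − d'_Session 2 = 2.7871 − 0.9097 = 1.8774
Session 1 has the higher sensitivity.

Δd-prime = 1.877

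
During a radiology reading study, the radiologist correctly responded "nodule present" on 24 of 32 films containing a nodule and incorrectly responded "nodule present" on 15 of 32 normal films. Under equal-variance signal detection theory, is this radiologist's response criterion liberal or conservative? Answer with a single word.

liberal

z(H) = 0.674, z(FA) = -0.078
c = −½·(z(H) + z(FA)) = -0.298
c < 0 → liberal criterion (biased toward responding “yes”).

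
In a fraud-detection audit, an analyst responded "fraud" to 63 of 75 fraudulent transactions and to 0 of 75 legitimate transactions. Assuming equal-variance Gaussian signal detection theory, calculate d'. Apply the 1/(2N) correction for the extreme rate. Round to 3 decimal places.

The false-alarm rate is 0/75 = 0, so apply the 1/(2N) correction: FA → 1/(2·75) = 0.00667.
z(H) = z(0.84000) = 0.9945
z(FA) = z(0.00667) = -2.4746
d' = 0.9945 − (-2.4746) = 3.4691

d' = 3.469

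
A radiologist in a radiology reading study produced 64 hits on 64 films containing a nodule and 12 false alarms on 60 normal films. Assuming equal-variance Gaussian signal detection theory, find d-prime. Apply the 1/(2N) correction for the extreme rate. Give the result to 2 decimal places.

d-prime = 3.26

The hit rate is 64/64 = 1, so apply the 1/(2N) correction: H → 1 − 1/(2·64) = 0.99219.
z(H) = z(0.99219) = 2.418
z(FA) = z(0.20000) = -0.842
d' = 2.418 − (-0.842) = 3.260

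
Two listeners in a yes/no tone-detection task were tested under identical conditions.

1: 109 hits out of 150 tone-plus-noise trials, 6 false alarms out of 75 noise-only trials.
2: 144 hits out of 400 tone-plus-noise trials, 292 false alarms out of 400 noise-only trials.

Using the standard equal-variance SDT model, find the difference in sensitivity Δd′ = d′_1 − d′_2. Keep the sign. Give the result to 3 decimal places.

1: z(0.7267) = 0.6029, z(0.0800) = -1.4051, d' = 2.0080
2: z(0.3600) = -0.3585, z(0.7300) = 0.6128, d' = -0.9713
Δd' = d'_1 − d'_2 = 2.0080 − (-0.9713) = 2.9793
1 has the higher sensitivity.

Δd′ = 2.979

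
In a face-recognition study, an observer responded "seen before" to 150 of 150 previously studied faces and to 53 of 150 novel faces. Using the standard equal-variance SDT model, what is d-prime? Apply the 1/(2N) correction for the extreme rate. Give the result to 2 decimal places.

d-prime = 3.09

The hit rate is 150/150 = 1, so apply the 1/(2N) correction: H → 1 − 1/(2·150) = 0.99667.
z(H) = z(0.99667) = 2.713
z(FA) = z(0.35333) = -0.376
d' = 2.713 − (-0.376) = 3.089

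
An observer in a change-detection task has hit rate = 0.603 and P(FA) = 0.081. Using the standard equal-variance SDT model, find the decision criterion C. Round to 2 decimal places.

C = 0.57

Φ⁻¹(H) = Φ⁻¹(0.603) = 0.2611
Φ⁻¹(FA) = Φ⁻¹(0.081) = -1.3984
c = −½·[z(H) + z(FA)] = −0.5 × (0.2611 + (-1.3984)) = 0.56865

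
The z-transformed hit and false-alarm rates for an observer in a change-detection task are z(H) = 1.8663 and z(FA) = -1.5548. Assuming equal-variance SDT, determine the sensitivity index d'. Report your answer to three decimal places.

d' = z(H) − z(FA) = 1.8663 − (-1.5548) = 3.4211

d' = 3.421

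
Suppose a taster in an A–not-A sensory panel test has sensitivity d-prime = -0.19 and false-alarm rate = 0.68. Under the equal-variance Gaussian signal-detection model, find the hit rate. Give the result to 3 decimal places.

z(false-alarm rate) = z(0.68) = 0.4677
z(H) = z(FA) + d' = 0.4677 + (-0.19) = 0.2777
hit rate = Φ(0.2777) = 0.6094

hit rate = 0.609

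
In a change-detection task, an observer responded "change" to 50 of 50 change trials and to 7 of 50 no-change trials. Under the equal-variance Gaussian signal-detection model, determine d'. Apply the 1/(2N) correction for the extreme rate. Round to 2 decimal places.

The hit rate is 50/50 = 1, so apply the 1/(2N) correction: H → 1 − 1/(2·50) = 0.99000.
z(H) = z(0.99000) = 2.326
z(FA) = z(0.14000) = -1.080
d' = 2.326 − (-1.080) = 3.406

d' = 3.41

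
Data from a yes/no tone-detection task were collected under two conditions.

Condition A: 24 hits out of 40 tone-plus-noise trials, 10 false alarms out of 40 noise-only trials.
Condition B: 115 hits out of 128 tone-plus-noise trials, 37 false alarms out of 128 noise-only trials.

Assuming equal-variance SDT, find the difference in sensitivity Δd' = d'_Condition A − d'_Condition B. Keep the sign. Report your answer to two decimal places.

Condition A: z(0.6000) = 0.253, z(0.2500) = -0.674, d' = 0.927
Condition B: z(0.8984) = 1.272, z(0.2891) = -0.556, d' = 1.828
Δd' = d'_Condition A − d'_Condition B = 0.927 − 1.828 = -0.901
Condition B has the higher sensitivity.

Δd' = -0.90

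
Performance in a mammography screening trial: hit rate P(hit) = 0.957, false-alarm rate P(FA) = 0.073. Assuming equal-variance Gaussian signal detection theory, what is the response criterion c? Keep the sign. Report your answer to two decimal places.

c = -0.13

z(H) = z(0.957) = 1.7169
z(FA) = z(0.073) = -1.4538
c = −½·[z(H) + z(FA)] = −0.5 × (1.7169 + (-1.4538)) = -0.13155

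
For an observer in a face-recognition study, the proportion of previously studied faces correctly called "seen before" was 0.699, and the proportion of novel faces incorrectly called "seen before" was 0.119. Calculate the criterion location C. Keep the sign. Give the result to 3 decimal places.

C = 0.329

z(H) = 0.5215
z(FA) = -1.1800
c = −½·[z(H) + z(FA)] = −0.5 × (0.5215 + (-1.1800)) = 0.32925
c > 0: the observer has a conservative response bias.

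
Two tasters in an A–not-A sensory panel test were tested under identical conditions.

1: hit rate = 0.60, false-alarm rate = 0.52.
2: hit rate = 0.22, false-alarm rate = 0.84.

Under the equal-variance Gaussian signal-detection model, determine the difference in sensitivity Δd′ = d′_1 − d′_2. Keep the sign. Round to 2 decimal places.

1: z(0.60) = 0.253, z(0.52) = 0.050, d' = 0.203
2: z(0.22) = -0.772, z(0.84) = 0.994, d' = -1.766
Δd' = d'_1 − d'_2 = 0.203 − (-1.766) = 1.969
1 has the higher sensitivity.

Δd′ = 1.97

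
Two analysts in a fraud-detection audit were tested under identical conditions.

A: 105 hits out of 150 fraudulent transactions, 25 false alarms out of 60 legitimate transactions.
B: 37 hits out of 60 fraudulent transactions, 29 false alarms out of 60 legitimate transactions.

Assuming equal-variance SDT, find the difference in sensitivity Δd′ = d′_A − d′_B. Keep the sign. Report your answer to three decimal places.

Δd′ = 0.396

A: z(0.7000) = 0.5244, z(0.4167) = -0.2103, d' = 0.7347
B: z(0.6167) = 0.2968, z(0.4833) = -0.0419, d' = 0.3387
Δd' = d'_A − d'_B = 0.7347 − 0.3387 = 0.3960
A has the higher sensitivity.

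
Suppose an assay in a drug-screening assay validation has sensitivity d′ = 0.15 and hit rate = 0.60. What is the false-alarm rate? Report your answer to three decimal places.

false-alarm rate = 0.541

z(hit rate) = z(0.60) = 0.2533
z(FA) = z(H) − d' = 0.2533 − 0.15 = 0.1033
false-alarm rate = Φ(0.1033) = 0.5411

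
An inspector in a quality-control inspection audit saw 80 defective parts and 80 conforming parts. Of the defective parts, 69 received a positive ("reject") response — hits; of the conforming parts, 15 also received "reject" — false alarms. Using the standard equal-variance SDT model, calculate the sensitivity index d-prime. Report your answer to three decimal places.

H = 69/80 = 0.8625
FA = 15/80 = 0.1875
Φ⁻¹(H) = 1.0916
Φ⁻¹(FA) = -0.8871
d' = z(H) − z(FA) = 1.0916 − (-0.8871) = 1.9787

d-prime = 1.979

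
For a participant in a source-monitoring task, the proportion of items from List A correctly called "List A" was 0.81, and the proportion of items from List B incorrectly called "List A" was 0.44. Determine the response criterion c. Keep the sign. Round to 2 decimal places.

z(H) = 0.8779
z(FA) = -0.1510
c = −½·[z(H) + z(FA)] = −0.5 × (0.8779 + (-0.1510)) = -0.36345

c = -0.36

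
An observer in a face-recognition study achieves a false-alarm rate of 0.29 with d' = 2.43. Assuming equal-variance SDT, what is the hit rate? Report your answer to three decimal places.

hit rate = 0.970

z(false-alarm rate) = z(0.29) = -0.5534
z(H) = z(FA) + d' = -0.5534 + 2.43 = 1.8766
hit rate = Φ(1.8766) = 0.9697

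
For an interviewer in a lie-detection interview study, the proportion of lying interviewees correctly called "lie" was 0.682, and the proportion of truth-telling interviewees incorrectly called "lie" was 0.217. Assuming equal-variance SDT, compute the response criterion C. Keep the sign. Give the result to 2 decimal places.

C = 0.15

z(H) = 0.473
z(FA) = -0.782
c = −½·[z(H) + z(FA)] = −0.5 × (0.473 + (-0.782)) = 0.1545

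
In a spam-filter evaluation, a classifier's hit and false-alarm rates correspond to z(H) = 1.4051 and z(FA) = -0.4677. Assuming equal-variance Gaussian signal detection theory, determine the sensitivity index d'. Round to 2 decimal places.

d' = 1.87

d' = z(H) − z(FA) = 1.4051 − (-0.4677) = 1.8728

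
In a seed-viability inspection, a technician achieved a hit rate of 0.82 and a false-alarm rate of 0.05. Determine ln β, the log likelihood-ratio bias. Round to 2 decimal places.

ln β = 0.93

Φ⁻¹(0.82) = 0.915, Φ⁻¹(0.05) = -1.645
ln β = −½·[z(H)² − z(FA)²] = −0.5 × (0.837 − 2.706) = 0.9345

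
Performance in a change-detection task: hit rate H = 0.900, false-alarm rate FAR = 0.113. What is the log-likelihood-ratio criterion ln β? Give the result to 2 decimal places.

z(H) = 1.282
z(FA) = -1.211
ln β = −½·[z(H)² − z(FA)²] = −0.5 × (1.644 − 1.467) = -0.0885

ln β = -0.09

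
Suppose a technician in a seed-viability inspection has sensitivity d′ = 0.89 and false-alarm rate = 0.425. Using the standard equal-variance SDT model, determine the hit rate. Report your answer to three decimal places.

hit rate = 0.758

z(false-alarm rate) = z(0.425) = -0.1891
z(H) = z(FA) + d' = -0.1891 + 0.89 = 0.7009
hit rate = Φ(0.7009) = 0.7583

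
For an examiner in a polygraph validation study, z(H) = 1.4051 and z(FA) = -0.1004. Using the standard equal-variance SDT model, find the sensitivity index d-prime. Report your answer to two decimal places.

d' = z(H) − z(FA) = 1.4051 − (-0.1004) = 1.5055

d-prime = 1.51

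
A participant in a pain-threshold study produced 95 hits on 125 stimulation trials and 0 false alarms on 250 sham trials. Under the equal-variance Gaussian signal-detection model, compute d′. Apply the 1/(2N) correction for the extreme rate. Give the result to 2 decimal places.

The false-alarm rate is 0/250 = 0, so apply the 1/(2N) correction: FA → 1/(2·250) = 0.00200.
z(H) = z(0.76000) = 0.706
z(FA) = z(0.00200) = -2.878
d' = 0.706 − (-2.878) = 3.584

d′ = 3.58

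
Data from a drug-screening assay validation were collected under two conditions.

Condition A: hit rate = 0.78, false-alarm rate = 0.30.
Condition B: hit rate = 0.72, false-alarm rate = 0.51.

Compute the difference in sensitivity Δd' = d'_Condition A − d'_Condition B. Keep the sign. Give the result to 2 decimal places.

Δd' = 0.74

Condition A: z(0.78) = 0.772, z(0.30) = -0.524, d' = 1.296
Condition B: z(0.72) = 0.583, z(0.51) = 0.025, d' = 0.558
Δd' = d'_Condition A − d'_Condition B = 1.296 − 0.558 = 0.738
Condition A has the higher sensitivity.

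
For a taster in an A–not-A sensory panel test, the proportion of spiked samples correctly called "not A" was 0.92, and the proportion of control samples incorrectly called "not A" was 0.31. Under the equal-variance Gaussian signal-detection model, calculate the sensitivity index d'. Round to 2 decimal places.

Φ⁻¹(H) = Φ⁻¹(0.92) = 1.4051
Φ⁻¹(FA) = Φ⁻¹(0.31) = -0.4959
d' = z(H) − z(FA) = 1.4051 − (-0.4959) = 1.9010

d' = 1.90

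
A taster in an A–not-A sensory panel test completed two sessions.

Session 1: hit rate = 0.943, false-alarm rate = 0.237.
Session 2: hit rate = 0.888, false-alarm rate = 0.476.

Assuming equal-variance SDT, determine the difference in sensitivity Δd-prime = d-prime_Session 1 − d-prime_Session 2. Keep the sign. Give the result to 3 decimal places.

Session 1: z(0.943) = 1.5805, z(0.237) = -0.7160, d' = 2.2965
Session 2: z(0.888) = 1.2160, z(0.476) = -0.0602, d' = 1.2762
Δd' = d'_Session 1 − d'_Session 2 = 2.2965 − 1.2762 = 1.0203
Session 1 has the higher sensitivity.

Δd-prime = 1.020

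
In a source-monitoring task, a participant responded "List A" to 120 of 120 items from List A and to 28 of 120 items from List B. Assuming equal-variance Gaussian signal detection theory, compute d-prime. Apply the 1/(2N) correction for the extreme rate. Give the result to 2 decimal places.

d-prime = 3.37

The hit rate is 120/120 = 1, so apply the 1/(2N) correction: H → 1 − 1/(2·120) = 0.99583.
z(H) = z(0.99583) = 2.638
z(FA) = z(0.23333) = -0.728
d' = 2.638 − (-0.728) = 3.366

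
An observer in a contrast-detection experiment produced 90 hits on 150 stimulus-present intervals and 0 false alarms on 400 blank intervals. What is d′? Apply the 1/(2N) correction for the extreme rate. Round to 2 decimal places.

The false-alarm rate is 0/400 = 0, so apply the 1/(2N) correction: FA → 1/(2·400) = 0.00125.
z(H) = z(0.60000) = 0.253
z(FA) = z(0.00125) = -3.023
d' = 0.253 − (-3.023) = 3.276

d′ = 3.28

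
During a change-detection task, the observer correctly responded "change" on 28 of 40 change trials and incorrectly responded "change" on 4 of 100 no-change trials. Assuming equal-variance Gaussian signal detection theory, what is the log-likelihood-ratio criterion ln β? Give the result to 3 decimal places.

H = 28/40 = 0.7000
FA = 4/100 = 0.0400
Φ⁻¹(H) = Φ⁻¹(0.7000) = 0.5244
Φ⁻¹(FA) = Φ⁻¹(0.0400) = -1.7507
ln β = −½·[z(H)² − z(FA)²] = −0.5 × (0.2750 − 3.0650) = 1.3950

ln β = 1.395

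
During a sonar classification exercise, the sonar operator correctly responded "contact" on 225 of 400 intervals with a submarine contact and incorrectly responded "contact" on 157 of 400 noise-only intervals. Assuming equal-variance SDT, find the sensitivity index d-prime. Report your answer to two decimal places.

H = 225/400 = 0.5625
FA = 157/400 = 0.3925
Φ⁻¹(H) = 0.1573
Φ⁻¹(FA) = -0.2728
d' = z(H) − z(FA) = 0.1573 − (-0.2728) = 0.4301

d-prime = 0.43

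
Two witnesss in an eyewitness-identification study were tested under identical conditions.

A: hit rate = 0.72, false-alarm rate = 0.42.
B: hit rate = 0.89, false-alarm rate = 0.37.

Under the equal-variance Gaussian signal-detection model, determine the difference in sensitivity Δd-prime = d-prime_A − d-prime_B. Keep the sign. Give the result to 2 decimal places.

A: z(0.72) = 0.583, z(0.42) = -0.202, d' = 0.785
B: z(0.89) = 1.227, z(0.37) = -0.332, d' = 1.559
Δd' = d'_A − d'_B = 0.785 − 1.559 = -0.774
B has the higher sensitivity.

Δd-prime = -0.77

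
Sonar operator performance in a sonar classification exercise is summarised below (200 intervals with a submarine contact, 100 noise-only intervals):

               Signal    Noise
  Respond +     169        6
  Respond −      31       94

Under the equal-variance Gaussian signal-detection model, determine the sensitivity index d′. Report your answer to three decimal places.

H = 169/200 = 0.8450
FA = 6/100 = 0.0600
z(H) = 1.0152
z(FA) = -1.5548
d' = z(H) − z(FA) = 1.0152 − (-1.5548) = 2.5700

d′ = 2.570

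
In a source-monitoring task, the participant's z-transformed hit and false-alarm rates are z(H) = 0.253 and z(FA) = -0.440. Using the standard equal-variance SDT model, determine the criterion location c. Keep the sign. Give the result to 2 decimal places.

c = −½·[z(H) + z(FA)] = −½·(0.253 + (-0.440)) = 0.0935

c = 0.09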